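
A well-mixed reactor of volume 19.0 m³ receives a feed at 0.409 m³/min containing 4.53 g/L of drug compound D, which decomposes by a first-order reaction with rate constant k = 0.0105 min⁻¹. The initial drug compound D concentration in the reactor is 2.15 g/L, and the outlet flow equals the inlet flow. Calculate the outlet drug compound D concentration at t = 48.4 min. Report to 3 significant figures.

2.85 g/L

Accumulation = in − out − consumed: V dC/dt = Q C_in − Q C − k V C.
dC/dt = (Q/V) C_in − (Q/V + k) C; effective rate a = Q/V + k = 0.021526 + 0.0105 = 0.032026 min⁻¹.
C_ss = Q C_in/(Q + kV) = 3.0448 g/L; C(t) = C_ss + (C₀ − C_ss) e^(−a t).
C(48.4) = 3.0448 + (-0.89482)·e^(−0.032026·48.4) = 3.0448 + (-0.89482)·0.21223 = 2.8549 g/L.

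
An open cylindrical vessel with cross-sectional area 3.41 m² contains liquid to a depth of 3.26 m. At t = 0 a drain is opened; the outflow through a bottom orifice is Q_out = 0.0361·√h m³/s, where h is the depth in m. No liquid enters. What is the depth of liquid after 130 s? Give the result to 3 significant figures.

1.25 m

A dh/dt = −Q_out = −0.0361 √h.
This is separable: 2 d(√h)/dt = −0.0361/A, so √h = √h₀ − (0.0361/(2A)) t.
√h = √3.26 − 0.0361·130/(2·3.41) = 1.8055 − 0.68812 = 1.1174.
h = 1.1174² = 1.2486 m.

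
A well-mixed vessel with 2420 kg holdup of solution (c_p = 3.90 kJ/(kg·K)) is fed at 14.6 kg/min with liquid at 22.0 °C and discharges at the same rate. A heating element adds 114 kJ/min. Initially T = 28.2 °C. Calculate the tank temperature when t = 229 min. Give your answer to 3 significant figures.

25.1 °C

M c_p dT/dt = ṁ c_p (T_in − T) + Q̇.
Rearrange: dT/dt = (T_ss − T)/τ with τ = M/ṁ = 165.75 min and T_ss = T_in + Q̇/(ṁ c_p) = 24.002 °C.
T approaches T_ss exponentially: T(t) = T_ss + (T₀ − T_ss) e^(−t/τ).
T(229) = 24.002 + (4.1979)·e^(−229/165.75) = 24.002 + (4.1979)·0.25118 = 25.057 °C.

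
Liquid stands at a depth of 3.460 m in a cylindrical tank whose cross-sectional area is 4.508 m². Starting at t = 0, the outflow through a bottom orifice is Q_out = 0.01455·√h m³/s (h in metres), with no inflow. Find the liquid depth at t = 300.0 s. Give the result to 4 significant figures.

With no inflow, A dh/dt = −0.01455 √h.
Separate and integrate: 2(√h − √h₀) = −(0.01455/A) t.
√h = √3.460 − 0.01455·300.0/(2·4.508) = 1.86011 − 0.484139 = 1.37597.
h = 1.37597² = 1.89329 m.

1.893 m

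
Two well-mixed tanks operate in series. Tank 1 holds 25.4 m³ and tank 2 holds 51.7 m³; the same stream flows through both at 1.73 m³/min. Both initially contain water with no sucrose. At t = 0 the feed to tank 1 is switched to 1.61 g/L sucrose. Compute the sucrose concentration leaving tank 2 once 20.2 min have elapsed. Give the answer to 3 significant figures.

0.393 g/L

Species balance on tank i: dCᵢ/dt = (Cᵢ₋₁ − Cᵢ)/τᵢ with τᵢ = Vᵢ/Q.
τ₁ = 25.4/1.73 = 14.682 min; τ₂ = 51.7/1.73 = 29.884 min.
Solving the cascade with C₁(0)=C₂(0)=0 gives C₂(t) = C_in[1 − (τ₁ e^(−t/τ₁) − τ₂ e^(−t/τ₂))/(τ₁ − τ₂)].
At t = 20.2: e^(−t/τ₁) = 0.25263, e^(−t/τ₂) = 0.50868.
C₂ = 1.61·[1 − (14.682·0.25263 − 29.884·0.50868)/(-15.202)] = 1.61·0.24403 = 0.39290 g/L.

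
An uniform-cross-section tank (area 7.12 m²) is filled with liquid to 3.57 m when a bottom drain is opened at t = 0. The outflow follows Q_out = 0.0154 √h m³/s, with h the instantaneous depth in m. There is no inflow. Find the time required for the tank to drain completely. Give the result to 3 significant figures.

Accumulation of liquid (constant cross-section A): A dh/dt = −0.0154 √h.
Separate and integrate: 2(√h − √h₀) = −(0.0154/A) t.
Tank is empty when √h = 0: t_empty = 2A√h₀/0.0154.
t_empty = 2·7.12·√3.57/0.0154 = 14.240·1.8894/0.0154 = 1747.1 s.

1750 s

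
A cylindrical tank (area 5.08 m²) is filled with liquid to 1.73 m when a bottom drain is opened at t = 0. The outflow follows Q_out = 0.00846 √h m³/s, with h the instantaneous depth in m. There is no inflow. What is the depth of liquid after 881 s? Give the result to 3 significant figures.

With no inflow, A dh/dt = −0.00846 √h.
This is separable: 2 d(√h)/dt = −0.00846/A, so √h = √h₀ − (0.00846/(2A)) t.
√h = √1.73 − 0.00846·881/(2·5.08) = 1.3153 − 0.73359 = 0.58171.
h = 0.58171² = 0.33838 m.

0.338 m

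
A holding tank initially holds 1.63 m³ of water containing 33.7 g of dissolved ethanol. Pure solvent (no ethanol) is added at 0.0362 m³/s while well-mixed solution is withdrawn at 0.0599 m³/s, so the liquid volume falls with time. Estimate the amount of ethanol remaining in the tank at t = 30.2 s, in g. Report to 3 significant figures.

7.82 g

Let m(t) be the amount of ethanol. Volume: V(t) = V₀ + (Q_in − Q_out) t = 1.63 − 0.023700 t; V(30.2) = 0.91426 m³.
Solute balance: dm/dt = 0 − Q_out C = −Q_out m/V(t).
Separate: dm/m = −Q_out dt/V(t) ⇒ ln(m/m₀) = −(Q_out/(Q_in−Q_out)) ln(V/V₀).
m = m₀ (V₀/V)^(Q_out/(Q_in−Q_out)) = 33.7 × (1.63/0.91426)^(-2.5274) = 7.8153 g.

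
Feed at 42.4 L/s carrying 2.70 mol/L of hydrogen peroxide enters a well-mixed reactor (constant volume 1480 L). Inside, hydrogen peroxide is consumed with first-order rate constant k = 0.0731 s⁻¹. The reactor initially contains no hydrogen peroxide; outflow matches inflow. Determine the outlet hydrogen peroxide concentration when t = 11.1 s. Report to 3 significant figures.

0.514 mol/L

Species balance: V dC/dt = Q C_in − Q C − k V C.
This is linear with rate a = Q/V + k = 0.10175 s⁻¹.
C_ss = Q C_in/(Q + kV) = 0.76022 mol/L; C(t) = C_ss + (C₀ − C_ss) e^(−a t).
C(11.1) = 0.76022 + (-0.76022)·e^(−0.10175·11.1) = 0.76022 + (-0.76022)·0.32322 = 0.51450 mol/L.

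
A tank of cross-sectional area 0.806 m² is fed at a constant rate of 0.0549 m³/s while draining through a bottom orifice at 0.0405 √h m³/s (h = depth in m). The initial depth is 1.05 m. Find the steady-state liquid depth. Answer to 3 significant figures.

Level balance: A dh/dt = 0.0549 − 0.0405 √h. Setting dh/dt = 0:
Q_in = 0.0405 √h_ss ⇒ √h_ss = 0.0549/0.0405 = 1.3556.
h_ss = 1.3556² = 1.8375 m. (Since h₀ = 1.05 m < h_ss, the level will rise toward this value.)

1.84 m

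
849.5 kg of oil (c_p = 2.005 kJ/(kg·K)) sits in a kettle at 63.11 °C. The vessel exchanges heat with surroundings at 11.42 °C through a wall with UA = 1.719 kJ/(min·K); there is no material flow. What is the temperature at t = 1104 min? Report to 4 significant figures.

First-law balance (no shaft work): M c_p dT/dt = −UA(T − T_amb).
dT/dt = (T_ss − T)/τ with T_ss = T_amb = 11.4200 °C, τ = M c_p/UA = 849.5·2.005/1.719 = 990.836 min.
T approaches T_ss exponentially: T(t) = T_ss + (T₀ − T_ss) e^(−t/τ).
T(1104) = 11.4200 + (51.6900)·0.328174 = 28.3833 °C.

28.38 °C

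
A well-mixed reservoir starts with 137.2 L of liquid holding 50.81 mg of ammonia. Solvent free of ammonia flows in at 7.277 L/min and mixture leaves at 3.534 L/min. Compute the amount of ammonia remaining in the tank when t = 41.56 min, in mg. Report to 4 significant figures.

24.84 mg

Total volume: dV/dt = Q_in − Q_out = 3.74300 L/min, so V(t) = 137.2 + 3.74300 t and V(41.56) = 292.759 L.
No ammonia enters, so dm/dt = −Q_out · (m/V).
dm/m = −Q_out dt/(V₀ + 3.74300 t); integrating gives ln(m/m₀) = −(Q_out/(Q_in−Q_out)) ln(V/V₀).
m = m₀ (V₀/V)^(Q_out/(Q_in−Q_out)) = 50.81 × (137.2/292.759)^(0.944162) = 24.8412 mg.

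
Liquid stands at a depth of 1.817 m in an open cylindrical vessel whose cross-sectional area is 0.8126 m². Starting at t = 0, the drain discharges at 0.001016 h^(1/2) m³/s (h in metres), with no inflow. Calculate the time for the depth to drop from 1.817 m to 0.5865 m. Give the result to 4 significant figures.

Mass balance (ρ constant): A dh/dt = −0.001016 √h.
∫ h^(−1/2) dh = −(0.001016/A) ∫ dt, giving 2√h = 2√h₀ − (0.001016/A) t.
t = 2A(√h₀ − √h)/0.001016 = 2·0.8126·(√1.817 − √0.5865)/0.001016
  = 1.62520 × (1.34796 − 0.765833) / 0.001016 = 931.176 s.

931.2 s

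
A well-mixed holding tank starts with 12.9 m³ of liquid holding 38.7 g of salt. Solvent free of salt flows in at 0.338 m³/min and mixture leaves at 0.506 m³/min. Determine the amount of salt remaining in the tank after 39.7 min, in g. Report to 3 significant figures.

Total volume: dV/dt = Q_in − Q_out = -0.16800 m³/min, so V(t) = 12.9 − 0.16800 t and V(39.7) = 6.2304 m³.
Species balance (pure solvent in): dm/dt = −Q_out · m/V(t).
dm/m = −Q_out dt/(V₀ − 0.16800 t); integrating gives ln(m/m₀) = −(Q_out/(Q_in−Q_out)) ln(V/V₀).
m = m₀ (V₀/V)^(Q_out/(Q_in−Q_out)) = 38.7 × (12.9/6.2304)^(-3.0119) = 4.3224 g.

4.32 g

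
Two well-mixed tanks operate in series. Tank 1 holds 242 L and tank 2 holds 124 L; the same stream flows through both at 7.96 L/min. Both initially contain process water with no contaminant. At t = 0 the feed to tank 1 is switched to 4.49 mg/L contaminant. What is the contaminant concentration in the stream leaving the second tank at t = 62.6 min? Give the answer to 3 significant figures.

Time constants: τᵢ = Vᵢ/Q for each well-mixed tank.
τ₁ = 242/7.96 = 30.402 min; τ₂ = 124/7.96 = 15.578 min.
Tank 1: C₁ = C_in(1 − e^(−t/τ₁)). Tank 2 (τ₁ ≠ τ₂): C₂ = C_in[1 − (τ₁ e^(−t/τ₁) − τ₂ e^(−t/τ₂))/(τ₁ − τ₂)].
At t = 62.6: e^(−t/τ₁) = 0.12757, e^(−t/τ₂) = 0.017980.
C₂ = 4.49·[1 − (30.402·0.12757 − 15.578·0.017980)/(14.824)] = 4.49·0.75726 = 3.4001 mg/L.

3.40 mg/L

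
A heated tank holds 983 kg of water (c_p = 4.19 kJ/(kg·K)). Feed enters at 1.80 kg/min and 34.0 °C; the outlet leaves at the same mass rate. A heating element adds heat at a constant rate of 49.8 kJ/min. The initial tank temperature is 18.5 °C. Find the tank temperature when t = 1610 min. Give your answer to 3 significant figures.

39.4 °C

Heat balance on the well-mixed liquid: M c_p dT/dt = ṁ c_p (T_in − T) + 49.8.
Rearrange: dT/dt = (T_ss − T)/τ with τ = M/ṁ = 546.11 min and T_ss = T_in + Q̇/(ṁ c_p) = 40.603 °C.
Solution: T(t) = T_ss + (T₀ − T_ss) e^(−t/τ).
T(1610) = 40.603 + (-22.103)·e^(−1610/546.11) = 40.603 + (-22.103)·0.052438 = 39.444 °C.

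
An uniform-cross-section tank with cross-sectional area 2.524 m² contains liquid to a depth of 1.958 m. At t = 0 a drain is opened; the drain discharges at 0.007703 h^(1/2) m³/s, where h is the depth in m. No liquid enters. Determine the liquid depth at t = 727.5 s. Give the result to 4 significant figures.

0.08361 m

A dh/dt = −Q_out = −0.007703 √h.
This is separable: 2 d(√h)/dt = −0.007703/A, so √h = √h₀ − (0.007703/(2A)) t.
√h = √1.958 − 0.007703·727.5/(2·2.524) = 1.39929 − 1.11013 = 0.289156.
h = 0.289156² = 0.0836114 m.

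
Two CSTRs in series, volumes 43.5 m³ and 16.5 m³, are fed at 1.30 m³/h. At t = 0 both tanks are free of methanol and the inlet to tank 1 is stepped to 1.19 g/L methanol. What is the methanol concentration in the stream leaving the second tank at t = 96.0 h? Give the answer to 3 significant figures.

Species balance on tank i: dCᵢ/dt = (Cᵢ₋₁ − Cᵢ)/τᵢ with τᵢ = Vᵢ/Q.
τ₁ = 43.5/1.30 = 33.462 h; τ₂ = 16.5/1.30 = 12.692 h.
Tank 1: C₁ = C_in(1 − e^(−t/τ₁)). Tank 2 (τ₁ ≠ τ₂): C₂ = C_in[1 − (τ₁ e^(−t/τ₁) − τ₂ e^(−t/τ₂))/(τ₁ − τ₂)].
At t = 96.0: e^(−t/τ₁) = 0.056758, e^(−t/τ₂) = 0.00051898.
C₂ = 1.19·[1 − (33.462·0.056758 − 12.692·0.00051898)/(20.769)] = 1.19·0.90887 = 1.0816 g/L.

1.08 g/L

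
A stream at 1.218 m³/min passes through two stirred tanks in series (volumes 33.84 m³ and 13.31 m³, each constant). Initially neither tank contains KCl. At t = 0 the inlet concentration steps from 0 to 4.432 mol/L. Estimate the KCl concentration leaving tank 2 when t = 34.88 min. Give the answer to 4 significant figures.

Time constants: τᵢ = Vᵢ/Q for each well-mixed tank.
τ₁ = 33.84/1.218 = 27.7833 min; τ₂ = 13.31/1.218 = 10.9278 min.
Tank 1: C₁ = C_in(1 − e^(−t/τ₁)). Tank 2 (τ₁ ≠ τ₂): C₂ = C_in[1 − (τ₁ e^(−t/τ₁) − τ₂ e^(−t/τ₂))/(τ₁ − τ₂)].
At t = 34.88: e^(−t/τ₁) = 0.284953, e^(−t/τ₂) = 0.0410948.
C₂ = 4.432·[1 − (27.7833·0.284953 − 10.9278·0.0410948)/(16.8555)] = 4.432·0.556950 = 2.46840 mol/L.

2.468 mol/L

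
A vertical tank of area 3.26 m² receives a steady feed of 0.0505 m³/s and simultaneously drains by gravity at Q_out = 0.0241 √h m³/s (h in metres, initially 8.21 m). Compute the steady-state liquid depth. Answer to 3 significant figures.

4.39 m

Level balance: A dh/dt = 0.0505 − 0.0241 √h. Setting dh/dt = 0:
Q_in = 0.0241 √h_ss ⇒ √h_ss = 0.0505/0.0241 = 2.0954.
h_ss = 2.0954² = 4.3909 m. (Since h₀ = 8.21 m > h_ss, the level will fall toward this value.)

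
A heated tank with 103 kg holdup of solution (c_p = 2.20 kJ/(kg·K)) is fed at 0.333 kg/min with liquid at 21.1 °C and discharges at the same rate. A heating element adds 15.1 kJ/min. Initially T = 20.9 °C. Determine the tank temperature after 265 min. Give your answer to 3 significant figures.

M c_p dT/dt = ṁ c_p (T_in − T) + Q̇.
Rearrange: dT/dt = (T_ss − T)/τ with τ = M/ṁ = 309.31 min and T_ss = T_in + Q̇/(ṁ c_p) = 41.712 °C.
T approaches T_ss exponentially: T(t) = T_ss + (T₀ − T_ss) e^(−t/τ).
T(265) = 41.712 + (-20.812)·e^(−265/309.31) = 41.712 + (-20.812)·0.42454 = 32.876 °C.

32.9 °C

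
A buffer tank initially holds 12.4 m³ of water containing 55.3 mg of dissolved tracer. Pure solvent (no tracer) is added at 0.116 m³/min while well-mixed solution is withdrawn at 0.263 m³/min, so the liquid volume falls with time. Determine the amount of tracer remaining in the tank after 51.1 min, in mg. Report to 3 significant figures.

10.5 mg

Total volume: dV/dt = Q_in − Q_out = -0.14700 m³/min, so V(t) = 12.4 − 0.14700 t and V(51.1) = 4.8883 m³.
No tracer enters, so dm/dt = −Q_out · (m/V).
dm/m = −Q_out dt/(V₀ − 0.14700 t); integrating gives ln(m/m₀) = −(Q_out/(Q_in−Q_out)) ln(V/V₀).
m = m₀ (V₀/V)^(Q_out/(Q_in−Q_out)) = 55.3 × (12.4/4.8883)^(-1.7891) = 10.458 mg.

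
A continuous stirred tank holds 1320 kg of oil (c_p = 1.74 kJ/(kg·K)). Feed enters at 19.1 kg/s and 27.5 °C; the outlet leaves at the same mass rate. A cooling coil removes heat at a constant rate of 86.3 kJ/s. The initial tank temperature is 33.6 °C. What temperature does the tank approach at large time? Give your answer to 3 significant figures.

M c_p dT/dt = ṁ c_p (T_in − T) − Q̇.
At steady state dT/dt = 0 ⇒ T_ss = T_in − Q̇/(ṁ c_p) = 27.5 − 86.3/(19.1·1.74) = 24.903 °C.

24.9 °C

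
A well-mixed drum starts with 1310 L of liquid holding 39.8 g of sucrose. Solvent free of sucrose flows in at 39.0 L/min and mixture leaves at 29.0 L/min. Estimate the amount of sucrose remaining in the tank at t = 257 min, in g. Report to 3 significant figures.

Let m(t) be the amount of sucrose. Volume: V(t) = V₀ + (Q_in − Q_out) t = 1310 + 10.000 t; V(257) = 3880.0 L.
Solute balance: dm/dt = 0 − Q_out C = −Q_out m/V(t).
dm/m = −Q_out dt/(V₀ + 10.000 t); integrating gives ln(m/m₀) = −(Q_out/(Q_in−Q_out)) ln(V/V₀).
m = m₀ (V₀/V)^(Q_out/(Q_in−Q_out)) = 39.8 × (1310/3880.0)^(2.9000) = 1.7075 g.

1.71 g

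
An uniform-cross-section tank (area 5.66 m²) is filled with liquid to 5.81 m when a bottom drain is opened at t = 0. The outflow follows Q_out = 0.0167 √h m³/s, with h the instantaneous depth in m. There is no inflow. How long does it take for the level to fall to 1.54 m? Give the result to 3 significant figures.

With no inflow, A dh/dt = −0.0167 √h.
This is separable: 2 d(√h)/dt = −0.0167/A, so √h = √h₀ − (0.0167/(2A)) t.
t = 2A(√h₀ − √h)/0.0167 = 2·5.66·(√5.81 − √1.54)/0.0167
  = 11.320 × (2.4104 − 1.2410) / 0.0167 = 792.69 s.

793 s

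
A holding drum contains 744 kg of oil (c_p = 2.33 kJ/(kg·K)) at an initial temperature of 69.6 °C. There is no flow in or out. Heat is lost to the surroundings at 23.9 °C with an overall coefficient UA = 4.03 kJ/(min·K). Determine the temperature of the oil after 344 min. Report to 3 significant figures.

44.4 °C

Energy balance: M c_p dT/dt = −UA(T − T_amb).
dT/dt = (T_ss − T)/τ with T_ss = T_amb = 23.900 °C, τ = M c_p/UA = 744·2.33/4.03 = 430.15 min.
Solution: T(t) = T_ss + (T₀ − T_ss) e^(−t/τ).
T(344) = 23.900 + (45.700)·0.44946 = 44.440 °C.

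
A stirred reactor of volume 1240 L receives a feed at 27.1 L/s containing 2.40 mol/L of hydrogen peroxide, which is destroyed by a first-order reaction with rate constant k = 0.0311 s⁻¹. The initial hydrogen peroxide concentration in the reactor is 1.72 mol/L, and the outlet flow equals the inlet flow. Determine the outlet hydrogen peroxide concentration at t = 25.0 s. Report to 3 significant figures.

1.18 mol/L

V dC/dt = Q(C_in − C) − k V C.
This is linear with rate a = Q/V + k = 0.052955 s⁻¹.
C_ss = Q C_in/(Q + kV) = 0.99050 mol/L; C(t) = C_ss + (C₀ − C_ss) e^(−a t).
C(25.0) = 0.99050 + (0.72950)·e^(−0.052955·25.0) = 0.99050 + (0.72950)·0.26610 = 1.1846 mol/L.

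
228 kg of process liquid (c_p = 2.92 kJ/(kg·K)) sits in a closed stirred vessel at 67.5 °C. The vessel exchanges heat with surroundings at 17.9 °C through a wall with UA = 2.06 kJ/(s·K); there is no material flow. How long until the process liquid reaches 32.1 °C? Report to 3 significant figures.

Energy balance: M c_p dT/dt = −UA(T − T_amb).
τ = M c_p/UA = 323.18 s; T_ss = T_amb = 17.900 °C.
T(t) = T_ss + (T₀ − T_ss)e^(−t/τ); set T = 32.1:
t = −τ ln[(T − T_ss)/(T₀ − T_ss)] = −323.18 · ln(0.28629) = 404.22 s.

404 s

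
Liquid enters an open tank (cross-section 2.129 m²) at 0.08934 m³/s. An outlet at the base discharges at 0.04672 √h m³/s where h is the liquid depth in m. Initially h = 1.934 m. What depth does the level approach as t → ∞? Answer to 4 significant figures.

3.657 m

Mass balance (ρ constant): A dh/dt = Q_in − 0.04672 √h. At steady state dh/dt = 0:
Q_in = 0.04672 √h_ss ⇒ √h_ss = 0.08934/0.04672 = 1.91224.
h_ss = 1.91224² = 3.65667 m. (Since h₀ = 1.934 m < h_ss, the level will rise toward this value.)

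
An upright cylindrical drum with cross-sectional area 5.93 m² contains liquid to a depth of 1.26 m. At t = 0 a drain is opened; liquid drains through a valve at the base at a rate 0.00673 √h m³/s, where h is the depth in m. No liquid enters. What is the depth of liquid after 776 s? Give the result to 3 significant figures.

0.465 m

With no inflow, A dh/dt = −0.00673 √h.
∫ h^(−1/2) dh = −(0.00673/A) ∫ dt, giving 2√h = 2√h₀ − (0.00673/A) t.
√h = √1.26 − 0.00673·776/(2·5.93) = 1.1225 − 0.44034 = 0.68215.
h = 0.68215² = 0.46533 m.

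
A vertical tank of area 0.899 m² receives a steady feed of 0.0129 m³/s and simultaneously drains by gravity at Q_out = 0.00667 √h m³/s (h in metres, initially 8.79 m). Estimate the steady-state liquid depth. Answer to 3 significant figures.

3.74 m

Level balance: A dh/dt = 0.0129 − 0.00667 √h. Setting dh/dt = 0:
Q_in = 0.00667 √h_ss ⇒ √h_ss = 0.0129/0.00667 = 1.9340.
h_ss = 1.9340² = 3.7405 m. (Since h₀ = 8.79 m > h_ss, the level will fall toward this value.)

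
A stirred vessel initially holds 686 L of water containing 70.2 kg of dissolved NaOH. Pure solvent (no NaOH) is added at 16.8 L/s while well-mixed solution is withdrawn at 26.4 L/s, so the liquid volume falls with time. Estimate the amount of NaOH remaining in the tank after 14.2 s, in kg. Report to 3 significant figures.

Total volume: dV/dt = Q_in − Q_out = -9.6000 L/s, so V(t) = 686 − 9.6000 t and V(14.2) = 549.68 L.
Solute balance: dm/dt = 0 − Q_out C = −Q_out m/V(t).
Separate: dm/m = −Q_out dt/V(t) ⇒ ln(m/m₀) = −(Q_out/(Q_in−Q_out)) ln(V/V₀).
m = m₀ (V₀/V)^(Q_out/(Q_in−Q_out)) = 70.2 × (686/549.68)^(-2.7500) = 38.172 kg.

38.2 kg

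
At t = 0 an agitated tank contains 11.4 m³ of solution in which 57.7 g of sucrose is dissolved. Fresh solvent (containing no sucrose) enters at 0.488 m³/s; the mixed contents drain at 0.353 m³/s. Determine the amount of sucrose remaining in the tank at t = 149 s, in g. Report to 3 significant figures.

4.04 g

Total volume: dV/dt = Q_in − Q_out = 0.13500 m³/s, so V(t) = 11.4 + 0.13500 t and V(149) = 31.515 m³.
No sucrose enters, so dm/dt = −Q_out · (m/V).
dm/m = −Q_out dt/(V₀ + 0.13500 t); integrating gives ln(m/m₀) = −(Q_out/(Q_in−Q_out)) ln(V/V₀).
m = m₀ (V₀/V)^(Q_out/(Q_in−Q_out)) = 57.7 × (11.4/31.515)^(2.6148) = 4.0406 g.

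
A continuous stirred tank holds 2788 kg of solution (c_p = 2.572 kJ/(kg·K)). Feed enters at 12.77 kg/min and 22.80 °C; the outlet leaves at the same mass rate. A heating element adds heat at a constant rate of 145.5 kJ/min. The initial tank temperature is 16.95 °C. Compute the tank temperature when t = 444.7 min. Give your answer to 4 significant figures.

25.89 °C

Unsteady energy balance on the tank contents: M c_p dT/dt = ṁ c_p (T_in − T) + 145.5.
Rearrange: dT/dt = (T_ss − T)/τ with τ = M/ṁ = 218.324 min and T_ss = T_in + Q̇/(ṁ c_p) = 27.2300 °C.
Integrating: T(t) = T_ss + (T₀ − T_ss) e^(−t/τ).
T(444.7) = 27.2300 + (-10.2800)·e^(−444.7/218.324) = 27.2300 + (-10.2800)·0.130435 = 25.8891 °C.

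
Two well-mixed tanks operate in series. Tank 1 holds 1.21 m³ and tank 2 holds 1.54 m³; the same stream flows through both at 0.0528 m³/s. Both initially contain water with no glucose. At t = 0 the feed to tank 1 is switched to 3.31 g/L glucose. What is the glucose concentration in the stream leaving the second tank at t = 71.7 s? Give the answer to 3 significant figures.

2.52 g/L

Time constants: τᵢ = Vᵢ/Q for each well-mixed tank.
τ₁ = 1.21/0.0528 = 22.917 s; τ₂ = 1.54/0.0528 = 29.167 s.
Tank 1: C₁ = C_in(1 − e^(−t/τ₁)). Tank 2 (τ₁ ≠ τ₂): C₂ = C_in[1 − (τ₁ e^(−t/τ₁) − τ₂ e^(−t/τ₂))/(τ₁ − τ₂)].
At t = 71.7: e^(−t/τ₁) = 0.043773, e^(−t/τ₂) = 0.085582.
C₂ = 3.31·[1 − (22.917·0.043773 − 29.167·0.085582)/(-6.2500)] = 3.31·0.76112 = 2.5193 g/L.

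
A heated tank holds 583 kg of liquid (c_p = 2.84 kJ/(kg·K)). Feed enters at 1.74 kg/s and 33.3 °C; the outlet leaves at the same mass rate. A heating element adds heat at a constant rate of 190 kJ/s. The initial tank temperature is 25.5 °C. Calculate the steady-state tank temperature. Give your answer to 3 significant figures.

71.7 °C

Unsteady energy balance on the tank contents: M c_p dT/dt = ṁ c_p (T_in − T) + 190.
At steady state dT/dt = 0 ⇒ T_ss = T_in + Q̇/(ṁ c_p) = 33.3 + 190/(1.74·2.84) = 71.749 °C.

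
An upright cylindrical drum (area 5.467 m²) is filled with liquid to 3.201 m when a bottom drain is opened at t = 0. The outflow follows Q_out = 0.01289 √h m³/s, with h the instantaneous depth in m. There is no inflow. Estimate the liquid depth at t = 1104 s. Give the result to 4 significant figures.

0.2378 m

Unsteady balance on liquid volume: A dh/dt = −0.01289 √h.
This is separable: 2 d(√h)/dt = −0.01289/A, so √h = √h₀ − (0.01289/(2A)) t.
√h = √3.201 − 0.01289·1104/(2·5.467) = 1.78913 − 1.30150 = 0.487638.
h = 0.487638² = 0.237790 m.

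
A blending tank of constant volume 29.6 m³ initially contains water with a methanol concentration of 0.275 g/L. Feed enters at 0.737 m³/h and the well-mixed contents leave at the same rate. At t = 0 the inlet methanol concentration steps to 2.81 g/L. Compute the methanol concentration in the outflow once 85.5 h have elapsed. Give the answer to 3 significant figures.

2.51 g/L

Transient balance on the dissolved component: V dC/dt = Q(C_in − C).
Time constant τ = V/Q = 29.6/0.737 = 40.163 h.
This is linear first-order; C(t) = C_in + (C₀ − C_in) e^(−t/τ).
C(85.5) = 2.81 + (0.275 − 2.81)·e^(−85.5/40.163) = 2.81 + (-2.5350)·0.11898 = 2.5084 g/L.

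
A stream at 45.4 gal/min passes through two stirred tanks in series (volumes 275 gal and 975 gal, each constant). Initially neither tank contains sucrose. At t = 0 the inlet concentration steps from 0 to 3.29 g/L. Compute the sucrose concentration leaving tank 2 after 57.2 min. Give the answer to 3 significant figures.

Each tank obeys Vᵢ dCᵢ/dt = Q(Cᵢ₋₁ − Cᵢ), so τᵢ = Vᵢ/Q.
τ₁ = 275/45.4 = 6.0573 min; τ₂ = 975/45.4 = 21.476 min.
Tank 1: C₁ = C_in(1 − e^(−t/τ₁)). Tank 2 (τ₁ ≠ τ₂): C₂ = C_in[1 − (τ₁ e^(−t/τ₁) − τ₂ e^(−t/τ₂))/(τ₁ − τ₂)].
At t = 57.2: e^(−t/τ₁) = 7.9226e-05, e^(−t/τ₂) = 0.069706.
C₂ = 3.29·[1 − (6.0573·7.9226e-05 − 21.476·0.069706)/(-15.419)] = 3.29·0.90294 = 2.9707 g/L.

2.97 g/L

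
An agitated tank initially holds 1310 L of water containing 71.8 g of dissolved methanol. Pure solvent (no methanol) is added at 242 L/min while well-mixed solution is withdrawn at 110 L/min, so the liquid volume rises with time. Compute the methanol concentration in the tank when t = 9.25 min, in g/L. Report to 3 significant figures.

Let m(t) be the amount of methanol. Volume: V(t) = V₀ + (Q_in − Q_out) t = 1310 + 132.00 t; V(9.25) = 2531.0 L.
Species balance (pure solvent in): dm/dt = −Q_out · m/V(t).
dm/m = −Q_out dt/(V₀ + 132.00 t); integrating gives ln(m/m₀) = −(Q_out/(Q_in−Q_out)) ln(V/V₀).
m = m₀ (V₀/V)^(Q_out/(Q_in−Q_out)) = 71.8 × (1310/2531.0)^(0.83333) = 41.474 g.
C = m/V = 41.474/2531.0 = 0.016386 g/L.

0.0164 g/L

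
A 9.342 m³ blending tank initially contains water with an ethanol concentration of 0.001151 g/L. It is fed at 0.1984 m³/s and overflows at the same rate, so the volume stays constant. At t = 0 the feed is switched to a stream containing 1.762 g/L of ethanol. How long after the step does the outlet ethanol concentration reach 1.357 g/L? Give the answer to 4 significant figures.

69.20 s

Unsteady species balance (constant V, well mixed): V dC/dt = Q(C_in − C), so τ = V/Q = 47.0867 s.
C(t) = C_in + (C₀ − C_in) e^(−t/τ). Set C = 1.357 and solve for t:
e^(−t/τ) = (C − C_in)/(C₀ − C_in) = (1.357 − 1.762)/(0.001151 − 1.762) = 0.230003
t = −τ ln(…) = 47.0867 × 1.46966 = 69.2016 s.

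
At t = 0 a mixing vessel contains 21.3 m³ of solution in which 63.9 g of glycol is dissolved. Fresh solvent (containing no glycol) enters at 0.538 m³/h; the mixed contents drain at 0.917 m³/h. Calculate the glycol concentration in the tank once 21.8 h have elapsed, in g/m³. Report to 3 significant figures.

1.49 g/m³

Let m(t) be the amount of glycol. Volume: V(t) = V₀ + (Q_in − Q_out) t = 21.3 − 0.37900 t; V(21.8) = 13.038 m³.
No glycol enters, so dm/dt = −Q_out · (m/V).
dm/m = −Q_out dt/(V₀ − 0.37900 t); integrating gives ln(m/m₀) = −(Q_out/(Q_in−Q_out)) ln(V/V₀).
m = m₀ (V₀/V)^(Q_out/(Q_in−Q_out)) = 63.9 × (21.3/13.038)^(-2.4195) = 19.486 g.
C = m/V = 19.486/13.038 = 1.4946 g/m³.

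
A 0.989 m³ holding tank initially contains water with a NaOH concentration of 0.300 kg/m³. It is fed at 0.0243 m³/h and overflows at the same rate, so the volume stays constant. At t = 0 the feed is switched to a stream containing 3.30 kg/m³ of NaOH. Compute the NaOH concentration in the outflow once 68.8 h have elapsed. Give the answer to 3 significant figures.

Mass balance on the solute (V constant): V dC/dt = Q(C_in − C).
Rewrite as dC/dt + C/τ = C_in/τ, τ = V/Q = 40.700 h.
Solution: C(t) = C_in + (C₀ − C_in) e^(−t/τ).
C(68.8) = 3.30 + (0.300 − 3.30)·e^(−68.8/40.700) = 3.30 + (-3.0000)·0.18444 = 2.7467 kg/m³.

2.75 kg/m³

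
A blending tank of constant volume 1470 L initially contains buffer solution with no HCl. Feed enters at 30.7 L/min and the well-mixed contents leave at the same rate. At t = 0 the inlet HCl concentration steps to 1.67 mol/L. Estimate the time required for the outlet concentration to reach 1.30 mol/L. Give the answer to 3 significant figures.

72.2 min

Species balance: V dC/dt = Q(C_in − C) ⇒ τ = V/Q = 47.883 min.
C(t) = C_in + (C₀ − C_in) e^(−t/τ). Set C = 1.30 and solve for t:
e^(−t/τ) = (C − C_in)/(C₀ − C_in) = (1.30 − 1.67)/(0 − 1.67) = 0.22156
t = −τ ln(…) = 47.883 × 1.5071 = 72.163 min.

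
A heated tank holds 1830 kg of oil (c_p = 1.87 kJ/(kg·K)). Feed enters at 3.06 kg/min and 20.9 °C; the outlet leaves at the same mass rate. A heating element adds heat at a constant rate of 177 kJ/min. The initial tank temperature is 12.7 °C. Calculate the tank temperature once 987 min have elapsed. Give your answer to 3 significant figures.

44.3 °C

Heat balance on the well-mixed liquid: M c_p dT/dt = ṁ c_p (T_in − T) + 177.
Rearrange: dT/dt = (T_ss − T)/τ with τ = M/ṁ = 598.04 min and T_ss = T_in + Q̇/(ṁ c_p) = 51.832 °C.
Integrating: T(t) = T_ss + (T₀ − T_ss) e^(−t/τ).
T(987) = 51.832 + (-39.132)·e^(−987/598.04) = 51.832 + (-39.132)·0.19197 = 44.320 °C.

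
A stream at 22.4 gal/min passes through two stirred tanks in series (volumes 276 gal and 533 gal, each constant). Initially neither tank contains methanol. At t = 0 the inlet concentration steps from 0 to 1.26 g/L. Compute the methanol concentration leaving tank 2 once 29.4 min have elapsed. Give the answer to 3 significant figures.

0.625 g/L

Time constants: τᵢ = Vᵢ/Q for each well-mixed tank.
τ₁ = 276/22.4 = 12.321 min; τ₂ = 533/22.4 = 23.795 min.
Solving the cascade with C₁(0)=C₂(0)=0 gives C₂(t) = C_in[1 − (τ₁ e^(−t/τ₁) − τ₂ e^(−t/τ₂))/(τ₁ − τ₂)].
At t = 29.4: e^(−t/τ₁) = 0.091989, e^(−t/τ₂) = 0.29067.
C₂ = 1.26·[1 − (12.321·0.091989 − 23.795·0.29067)/(-11.473)] = 1.26·0.49596 = 0.62491 g/L.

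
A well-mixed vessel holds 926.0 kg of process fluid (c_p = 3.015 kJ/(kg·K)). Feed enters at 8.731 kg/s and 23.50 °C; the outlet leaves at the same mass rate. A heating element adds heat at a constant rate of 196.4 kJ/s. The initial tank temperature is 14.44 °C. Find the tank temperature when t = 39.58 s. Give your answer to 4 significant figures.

19.59 °C

M c_p dT/dt = ṁ c_p (T_in − T) + Q̇.
Rearrange: dT/dt = (T_ss − T)/τ with τ = M/ṁ = 106.059 s and T_ss = T_in + Q̇/(ṁ c_p) = 30.9609 °C.
T approaches T_ss exponentially: T(t) = T_ss + (T₀ − T_ss) e^(−t/τ).
T(39.58) = 30.9609 + (-16.5209)·e^(−39.58/106.059) = 30.9609 + (-16.5209)·0.688535 = 19.5857 °C.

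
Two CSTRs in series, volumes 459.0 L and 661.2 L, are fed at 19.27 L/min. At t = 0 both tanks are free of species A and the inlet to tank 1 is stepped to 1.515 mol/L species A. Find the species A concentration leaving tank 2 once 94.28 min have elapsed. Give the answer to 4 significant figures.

1.263 mol/L

Each tank obeys Vᵢ dCᵢ/dt = Q(Cᵢ₋₁ − Cᵢ), so τᵢ = Vᵢ/Q.
τ₁ = 459.0/19.27 = 23.8194 min; τ₂ = 661.2/19.27 = 34.3124 min.
Tank 1: C₁ = C_in(1 − e^(−t/τ₁)). Tank 2 (τ₁ ≠ τ₂): C₂ = C_in[1 − (τ₁ e^(−t/τ₁) − τ₂ e^(−t/τ₂))/(τ₁ − τ₂)].
At t = 94.28: e^(−t/τ₁) = 0.0190990, e^(−t/τ₂) = 0.0640754.
C₂ = 1.515·[1 − (23.8194·0.0190990 − 34.3124·0.0640754)/(-10.4930)] = 1.515·0.833827 = 1.26325 mol/L.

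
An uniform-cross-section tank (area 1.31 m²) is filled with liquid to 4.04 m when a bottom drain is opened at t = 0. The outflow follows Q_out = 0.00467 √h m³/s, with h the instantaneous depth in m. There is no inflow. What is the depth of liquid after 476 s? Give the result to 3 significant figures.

1.35 m

A dh/dt = −Q_out = −0.00467 √h.
This is separable: 2 d(√h)/dt = −0.00467/A, so √h = √h₀ − (0.00467/(2A)) t.
√h = √4.04 − 0.00467·476/(2·1.31) = 2.0100 − 0.84844 = 1.1615.
h = 1.1615² = 1.3492 m.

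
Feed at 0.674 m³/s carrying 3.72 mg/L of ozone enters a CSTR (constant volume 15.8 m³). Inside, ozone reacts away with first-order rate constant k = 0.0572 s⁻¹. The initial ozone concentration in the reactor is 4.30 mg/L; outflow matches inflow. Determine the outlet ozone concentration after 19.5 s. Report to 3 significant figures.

1.98 mg/L

V dC/dt = Q(C_in − C) − k V C.
dC/dt = (Q/V) C_in − (Q/V + k) C; effective rate a = Q/V + k = 0.042658 + 0.0572 = 0.099858 s⁻¹.
C_ss = Q C_in/(Q + kV) = 1.5891 mg/L; C(t) = C_ss + (C₀ − C_ss) e^(−a t).
C(19.5) = 1.5891 + (2.7109)·e^(−0.099858·19.5) = 1.5891 + (2.7109)·0.14267 = 1.9759 mg/L.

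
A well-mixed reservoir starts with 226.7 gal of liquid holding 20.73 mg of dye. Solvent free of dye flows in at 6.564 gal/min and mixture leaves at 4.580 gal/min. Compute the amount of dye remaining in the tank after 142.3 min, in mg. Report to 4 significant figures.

3.204 mg

Let m(t) be the amount of dye. Volume: V(t) = V₀ + (Q_in − Q_out) t = 226.7 + 1.98400 t; V(142.3) = 509.023 gal.
No dye enters, so dm/dt = −Q_out · (m/V).
dm/m = −Q_out dt/(V₀ + 1.98400 t); integrating gives ln(m/m₀) = −(Q_out/(Q_in−Q_out)) ln(V/V₀).
m = m₀ (V₀/V)^(Q_out/(Q_in−Q_out)) = 20.73 × (226.7/509.023)^(2.30847) = 3.20381 mg.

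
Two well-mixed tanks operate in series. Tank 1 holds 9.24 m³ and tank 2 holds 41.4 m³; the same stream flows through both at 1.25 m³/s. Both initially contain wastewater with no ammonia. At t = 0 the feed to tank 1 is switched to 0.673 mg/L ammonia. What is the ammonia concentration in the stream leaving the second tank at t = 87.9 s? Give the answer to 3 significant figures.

0.612 mg/L

Time constants: τᵢ = Vᵢ/Q for each well-mixed tank.
τ₁ = 9.24/1.25 = 7.3920 s; τ₂ = 41.4/1.25 = 33.120 s.
Tank 1: C₁ = C_in(1 − e^(−t/τ₁)). Tank 2 (τ₁ ≠ τ₂): C₂ = C_in[1 − (τ₁ e^(−t/τ₁) − τ₂ e^(−t/τ₂))/(τ₁ − τ₂)].
At t = 87.9: e^(−t/τ₁) = 6.8502e-06, e^(−t/τ₂) = 0.070370.
C₂ = 0.673·[1 − (7.3920·6.8502e-06 − 33.120·0.070370)/(-25.728)] = 0.673·0.90941 = 0.61204 mg/L.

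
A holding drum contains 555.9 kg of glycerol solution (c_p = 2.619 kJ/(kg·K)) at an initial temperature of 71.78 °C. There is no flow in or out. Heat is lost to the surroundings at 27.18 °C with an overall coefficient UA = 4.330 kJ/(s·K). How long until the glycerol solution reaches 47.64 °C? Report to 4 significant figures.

M c_p dT/dt = −UA(T − T_amb).
τ = M c_p/UA = 336.236 s; T_ss = T_amb = 27.1800 °C.
T(t) = T_ss + (T₀ − T_ss)e^(−t/τ); set T = 47.64:
t = −τ ln[(T − T_ss)/(T₀ − T_ss)] = −336.236 · ln(0.458744) = 262.016 s.

262.0 s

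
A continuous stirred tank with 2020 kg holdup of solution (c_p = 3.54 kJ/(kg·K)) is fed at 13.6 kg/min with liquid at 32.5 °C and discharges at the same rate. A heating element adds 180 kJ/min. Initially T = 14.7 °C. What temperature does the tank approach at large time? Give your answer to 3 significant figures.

36.2 °C

M c_p dT/dt = ṁ c_p (T_in − T) + Q̇.
At steady state dT/dt = 0 ⇒ T_ss = T_in + Q̇/(ṁ c_p) = 32.5 + 180/(13.6·3.54) = 36.239 °C.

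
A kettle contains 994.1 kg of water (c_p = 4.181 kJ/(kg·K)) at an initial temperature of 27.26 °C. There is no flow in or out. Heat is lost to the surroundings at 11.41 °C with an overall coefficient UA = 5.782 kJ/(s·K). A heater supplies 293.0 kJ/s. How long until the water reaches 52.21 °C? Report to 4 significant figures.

906.0 s

First-law balance (no shaft work): M c_p dT/dt = −UA(T − T_amb) + Q̇.
τ = M c_p/UA = 718.840 s; T_ss = T_amb + Q̇/UA = 11.41 + 293.0/5.782 = 62.0845 °C.
T(t) = T_ss + (T₀ − T_ss)e^(−t/τ); set T = 52.21:
t = −τ ln[(T − T_ss)/(T₀ − T_ss)] = −718.840 · ln(0.283551) = 906.001 s.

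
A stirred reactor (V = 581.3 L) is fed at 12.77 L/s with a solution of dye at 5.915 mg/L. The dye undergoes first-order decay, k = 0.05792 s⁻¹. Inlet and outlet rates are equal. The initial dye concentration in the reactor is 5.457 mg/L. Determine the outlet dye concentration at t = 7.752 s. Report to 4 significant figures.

3.689 mg/L

Accumulation = in − out − consumed: V dC/dt = Q C_in − Q C − k V C.
This is linear with rate a = Q/V + k = 0.0798880 s⁻¹.
C_ss = Q C_in/(Q + kV) = 1.62654 mg/L; C(t) = C_ss + (C₀ − C_ss) e^(−a t).
C(7.752) = 1.62654 + (3.83046)·e^(−0.0798880·7.752) = 1.62654 + (3.83046)·0.538326 = 3.68857 mg/L.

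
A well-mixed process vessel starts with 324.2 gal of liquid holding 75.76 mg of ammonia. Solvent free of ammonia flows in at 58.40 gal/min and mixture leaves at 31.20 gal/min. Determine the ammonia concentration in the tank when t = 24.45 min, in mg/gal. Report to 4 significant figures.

Let m(t) be the amount of ammonia. Volume: V(t) = V₀ + (Q_in − Q_out) t = 324.2 + 27.2000 t; V(24.45) = 989.240 gal.
No ammonia enters, so dm/dt = −Q_out · (m/V).
dm/m = −Q_out dt/(V₀ + 27.2000 t); integrating gives ln(m/m₀) = −(Q_out/(Q_in−Q_out)) ln(V/V₀).
m = m₀ (V₀/V)^(Q_out/(Q_in−Q_out)) = 75.76 × (324.2/989.240)^(1.14706) = 21.0719 mg.
C = m/V = 21.0719/989.240 = 0.0213011 mg/gal.

0.02130 mg/gal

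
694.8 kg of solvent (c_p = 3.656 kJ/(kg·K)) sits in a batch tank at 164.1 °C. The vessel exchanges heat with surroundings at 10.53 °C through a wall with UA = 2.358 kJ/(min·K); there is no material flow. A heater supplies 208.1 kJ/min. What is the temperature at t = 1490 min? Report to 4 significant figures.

115.2 °C

First-law balance (no shaft work): M c_p dT/dt = −UA(T − T_amb) + Q̇.
dT/dt = (T_ss − T)/τ with T_ss = T_amb + Q̇/UA = 10.53 + 208.1/2.358 = 98.7828 °C, τ = M c_p/UA = 694.8·3.656/2.358 = 1077.26 min.
T approaches T_ss exponentially: T(t) = T_ss + (T₀ − T_ss) e^(−t/τ).
T(1490) = 98.7828 + (65.3172)·0.250791 = 115.164 °C.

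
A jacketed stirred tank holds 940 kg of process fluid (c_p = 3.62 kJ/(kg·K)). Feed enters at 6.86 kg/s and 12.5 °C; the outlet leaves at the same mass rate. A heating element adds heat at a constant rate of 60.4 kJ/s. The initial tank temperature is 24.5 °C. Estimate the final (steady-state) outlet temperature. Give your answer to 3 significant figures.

14.9 °C

M c_p dT/dt = ṁ c_p (T_in − T) + Q̇.
At steady state dT/dt = 0 ⇒ T_ss = T_in + Q̇/(ṁ c_p) = 12.5 + 60.4/(6.86·3.62) = 14.932 °C.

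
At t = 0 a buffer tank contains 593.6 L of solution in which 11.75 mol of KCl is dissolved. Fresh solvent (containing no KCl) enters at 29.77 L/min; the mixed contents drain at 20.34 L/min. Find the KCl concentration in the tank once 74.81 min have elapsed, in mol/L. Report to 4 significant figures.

Total volume: dV/dt = Q_in − Q_out = 9.43000 L/min, so V(t) = 593.6 + 9.43000 t and V(74.81) = 1299.06 L.
Species balance (pure solvent in): dm/dt = −Q_out · m/V(t).
Separate: dm/m = −Q_out dt/V(t) ⇒ ln(m/m₀) = −(Q_out/(Q_in−Q_out)) ln(V/V₀).
m = m₀ (V₀/V)^(Q_out/(Q_in−Q_out)) = 11.75 × (593.6/1299.06)^(2.15695) = 2.16963 mol.
C = m/V = 2.16963/1299.06 = 0.00167016 mol/L.

0.001670 mol/L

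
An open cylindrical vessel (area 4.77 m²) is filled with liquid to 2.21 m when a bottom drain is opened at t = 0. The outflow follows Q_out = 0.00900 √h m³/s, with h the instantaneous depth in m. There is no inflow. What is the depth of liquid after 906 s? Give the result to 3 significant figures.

With no inflow, A dh/dt = −0.00900 √h.
Separate and integrate: 2(√h − √h₀) = −(0.00900/A) t.
√h = √2.21 − 0.00900·906/(2·4.77) = 1.4866 − 0.85472 = 0.63189.
h = 0.63189² = 0.39928 m.

0.399 m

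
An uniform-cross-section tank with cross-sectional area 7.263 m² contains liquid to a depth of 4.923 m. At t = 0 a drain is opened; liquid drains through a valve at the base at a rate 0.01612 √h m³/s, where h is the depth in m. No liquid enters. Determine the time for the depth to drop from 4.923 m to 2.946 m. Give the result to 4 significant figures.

A dh/dt = −Q_out = −0.01612 √h.
Separate and integrate: 2(√h − √h₀) = −(0.01612/A) t.
t = 2A(√h₀ − √h)/0.01612 = 2·7.263·(√4.923 − √2.946)/0.01612
  = 14.5260 × (2.21878 − 1.71639) / 0.01612 = 452.714 s.

452.7 s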